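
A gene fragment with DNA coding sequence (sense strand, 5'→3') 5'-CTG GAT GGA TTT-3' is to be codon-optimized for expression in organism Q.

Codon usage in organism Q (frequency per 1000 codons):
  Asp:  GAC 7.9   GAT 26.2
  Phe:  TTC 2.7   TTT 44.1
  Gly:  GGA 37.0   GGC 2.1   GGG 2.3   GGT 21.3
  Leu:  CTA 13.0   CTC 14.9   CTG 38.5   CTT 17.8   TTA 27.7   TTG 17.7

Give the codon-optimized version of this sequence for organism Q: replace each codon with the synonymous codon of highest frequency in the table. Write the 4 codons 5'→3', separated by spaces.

Codon 1 (Leu): best is CTG at 38.5.
Codon 2 (Asp): best is GAT at 26.2.
Codon 3 (Gly): best is GGA at 37.0.
Codon 4 (Phe): best is TTT at 44.1.

CTG GAT GGA TTT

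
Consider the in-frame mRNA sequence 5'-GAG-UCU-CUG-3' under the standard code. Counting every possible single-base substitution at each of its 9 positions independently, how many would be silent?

Codon 1 (GAG, Glu): 1 synonymous substitution.
Codon 2 (UCU, Ser): 3 synonymous substitutions.
Codon 3 (CUG, Leu): 4 synonymous substitutions.
Total: 1 + 3 + 4 = 8.

8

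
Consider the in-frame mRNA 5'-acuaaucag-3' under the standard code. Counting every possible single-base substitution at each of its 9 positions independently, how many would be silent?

Codon 1 (ACU, Thr): 3 synonymous substitutions.
Codon 2 (AAU, Asn): 1 synonymous substitution.
Codon 3 (CAG, Gln): 1 synonymous substitution.
Total: 3 + 1 + 1 = 5.

5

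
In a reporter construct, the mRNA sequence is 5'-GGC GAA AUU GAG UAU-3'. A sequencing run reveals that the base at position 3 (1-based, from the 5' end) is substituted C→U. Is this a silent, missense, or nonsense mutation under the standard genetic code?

Position 3 falls in codon 1: GGC → Gly.
After the substitution the codon is GGU → Gly.
Both encode Gly, so the change is synonymous.

silent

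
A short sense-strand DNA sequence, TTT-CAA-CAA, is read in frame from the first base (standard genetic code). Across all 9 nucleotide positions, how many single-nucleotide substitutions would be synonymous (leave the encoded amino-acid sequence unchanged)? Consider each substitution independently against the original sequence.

3

Codon 1 (TTT, Phe): 1 synonymous substitution.
Codon 2 (CAA, Gln): 1 synonymous substitution.
Codon 3 (CAA, Gln): 1 synonymous substitution.
Total: 1 + 1 + 1 = 3.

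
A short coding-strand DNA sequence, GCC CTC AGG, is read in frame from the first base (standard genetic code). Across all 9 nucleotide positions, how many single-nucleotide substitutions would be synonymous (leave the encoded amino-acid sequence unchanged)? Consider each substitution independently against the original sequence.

8

Codon 1 (GCC, Ala): 3 synonymous substitutions.
Codon 2 (CTC, Leu): 3 synonymous substitutions.
Codon 3 (AGG, Arg): 2 synonymous substitutions.
Total: 3 + 3 + 2 = 8.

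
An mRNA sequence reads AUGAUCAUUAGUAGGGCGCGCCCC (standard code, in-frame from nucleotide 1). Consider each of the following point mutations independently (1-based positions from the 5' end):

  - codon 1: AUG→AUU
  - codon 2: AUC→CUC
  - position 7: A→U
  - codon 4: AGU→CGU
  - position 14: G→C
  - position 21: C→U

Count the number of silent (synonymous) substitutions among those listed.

Codon 1: AUG (Met) → AUU (Ile) — missense.
Codon 2: AUC (Ile) → CUC (Leu) — missense.
Codon 3: AUU (Ile) → UUU (Phe) — missense.
Codon 4: AGU (Ser) → CGU (Arg) — missense.
Codon 5: AGG (Arg) → ACG (Thr) — missense.
Codon 7: CGC (Arg) → CGU (Arg) — synonymous.
Synonymous: 1 of 6.

1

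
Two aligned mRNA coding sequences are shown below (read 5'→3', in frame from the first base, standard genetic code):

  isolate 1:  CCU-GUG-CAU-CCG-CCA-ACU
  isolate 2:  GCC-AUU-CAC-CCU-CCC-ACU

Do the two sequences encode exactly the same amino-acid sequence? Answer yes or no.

no

Codon 1: CCU Pro / GCC Ala — nonsynonymous.
Codon 2: GUG Val / AUU Ile — nonsynonymous.
Codon 3: CAU His / CAC His — synonymous.
Codon 4: CCG Pro / CCU Pro — synonymous.
Codon 5: CCA Pro / CCC Pro — synonymous.
Codon 6: ACU Thr / ACU Thr — identical.
Nonsynonymous differences: 2 → different protein.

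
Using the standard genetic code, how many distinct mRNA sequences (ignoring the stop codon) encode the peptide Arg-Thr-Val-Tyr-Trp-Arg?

1152

Arg: 6 codons.
Thr: 4 codons.
Val: 4 codons.
Tyr: 2 codons.
Trp: 1 codon.
Arg: 6 codons.
6 × 4 × 4 × 2 × 1 × 6 = 1152.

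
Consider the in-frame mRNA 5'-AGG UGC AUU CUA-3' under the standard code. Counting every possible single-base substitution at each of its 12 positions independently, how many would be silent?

Codon 1 (AGG, Arg): 2 synonymous substitutions.
Codon 2 (UGC, Cys): 1 synonymous substitution.
Codon 3 (AUU, Ile): 2 synonymous substitutions.
Codon 4 (CUA, Leu): 4 synonymous substitutions.
Total: 2 + 1 + 2 + 4 = 9.

9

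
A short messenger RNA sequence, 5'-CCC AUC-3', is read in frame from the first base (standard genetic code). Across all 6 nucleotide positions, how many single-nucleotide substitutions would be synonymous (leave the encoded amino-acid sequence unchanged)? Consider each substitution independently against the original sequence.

Codon 1 (CCC, Pro): 3 synonymous substitutions.
Codon 2 (AUC, Ile): 2 synonymous substitutions.
Total: 3 + 2 = 5.

5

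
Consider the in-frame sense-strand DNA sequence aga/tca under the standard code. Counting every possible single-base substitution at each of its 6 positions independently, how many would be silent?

Codon 1 (AGA, Arg): 2 synonymous substitutions.
Codon 2 (TCA, Ser): 3 synonymous substitutions.
Total: 2 + 3 = 5.

5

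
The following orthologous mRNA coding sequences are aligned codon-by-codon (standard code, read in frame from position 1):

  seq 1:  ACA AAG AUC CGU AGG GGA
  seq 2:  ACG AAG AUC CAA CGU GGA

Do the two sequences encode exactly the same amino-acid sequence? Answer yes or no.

Codon 1: ACA Thr / ACG Thr — synonymous.
Codon 2: AAG Lys / AAG Lys — identical.
Codon 3: AUC Ile / AUC Ile — identical.
Codon 4: CGU Arg / CAA Gln — nonsynonymous.
Codon 5: AGG Arg / CGU Arg — synonymous.
Codon 6: GGA Gly / GGA Gly — identical.
Nonsynonymous differences: 1 → different protein.

no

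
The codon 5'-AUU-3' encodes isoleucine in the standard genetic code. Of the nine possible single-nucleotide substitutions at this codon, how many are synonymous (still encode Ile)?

2

Position 1: none → 0 synonymous.
Position 2: none → 0 synonymous.
Position 3: AUC, AUA → 2 synonymous.
Total: 0 + 0 + 2 = 2.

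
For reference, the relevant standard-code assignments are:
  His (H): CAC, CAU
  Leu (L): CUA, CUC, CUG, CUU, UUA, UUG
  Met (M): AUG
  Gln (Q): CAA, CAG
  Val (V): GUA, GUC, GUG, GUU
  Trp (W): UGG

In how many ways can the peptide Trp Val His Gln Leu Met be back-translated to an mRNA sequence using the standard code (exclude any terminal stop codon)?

Trp: 1 codon.
Val: 4 codons.
His: 2 codons.
Gln: 2 codons.
Leu: 6 codons.
Met: 1 codon.
1 × 4 × 2 × 2 × 6 × 1 = 96.

96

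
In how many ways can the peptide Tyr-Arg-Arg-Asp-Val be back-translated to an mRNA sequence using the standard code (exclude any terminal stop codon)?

576

Tyr: 2 codons.
Arg: 6 codons.
Arg: 6 codons.
Asp: 2 codons.
Val: 4 codons.
2 × 6 × 6 × 2 × 4 = 576.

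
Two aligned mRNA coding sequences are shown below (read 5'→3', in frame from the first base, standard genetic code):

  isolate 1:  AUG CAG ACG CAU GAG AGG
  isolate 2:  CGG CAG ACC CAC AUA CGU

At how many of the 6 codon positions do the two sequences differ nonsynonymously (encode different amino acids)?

2

Codon 1: AUG Met / CGG Arg — nonsynonymous.
Codon 2: CAG Gln / CAG Gln — identical.
Codon 3: ACG Thr / ACC Thr — synonymous.
Codon 4: CAU His / CAC His — synonymous.
Codon 5: GAG Glu / AUA Ile — nonsynonymous.
Codon 6: AGG Arg / CGU Arg — synonymous.
Nonsynonymous differences: 2.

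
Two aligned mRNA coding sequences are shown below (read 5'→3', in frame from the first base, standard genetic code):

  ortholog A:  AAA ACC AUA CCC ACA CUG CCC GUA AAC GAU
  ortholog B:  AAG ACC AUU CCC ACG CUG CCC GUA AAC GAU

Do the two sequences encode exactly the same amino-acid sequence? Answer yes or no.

yes

Codon 1: AAA Lys / AAG Lys — synonymous.
Codon 2: ACC Thr / ACC Thr — identical.
Codon 3: AUA Ile / AUU Ile — synonymous.
Codon 4: CCC Pro / CCC Pro — identical.
Codon 5: ACA Thr / ACG Thr — synonymous.
Codon 6: CUG Leu / CUG Leu — identical.
Codon 7: CCC Pro / CCC Pro — identical.
Codon 8: GUA Val / GUA Val — identical.
Codon 9: AAC Asn / AAC Asn — identical.
Codon 10: GAU Asp / GAU Asp — identical.
Nonsynonymous differences: 0 → same protein.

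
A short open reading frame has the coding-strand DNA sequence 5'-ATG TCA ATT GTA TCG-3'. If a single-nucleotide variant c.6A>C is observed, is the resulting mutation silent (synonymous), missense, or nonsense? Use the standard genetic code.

Position 6 falls in codon 2: TCA → Ser.
After the substitution the codon is TCC → Ser.
Both encode Ser, so the change is synonymous.

silent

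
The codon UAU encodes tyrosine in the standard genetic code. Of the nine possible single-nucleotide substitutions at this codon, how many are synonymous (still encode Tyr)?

Position 1: none → 0 synonymous.
Position 2: none → 0 synonymous.
Position 3: UAC → 1 synonymous.
Total: 0 + 0 + 1 = 1.

1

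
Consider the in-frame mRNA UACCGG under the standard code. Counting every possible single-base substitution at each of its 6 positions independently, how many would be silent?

Codon 1 (UAC, Tyr): 1 synonymous substitution.
Codon 2 (CGG, Arg): 4 synonymous substitutions.
Total: 1 + 4 = 5.

5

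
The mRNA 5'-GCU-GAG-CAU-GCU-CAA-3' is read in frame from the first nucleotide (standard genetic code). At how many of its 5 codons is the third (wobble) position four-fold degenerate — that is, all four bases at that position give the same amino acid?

2

Codon 1 GCU (Ala): third position 4-fold.
Codon 2 GAG (Glu): third position 2-fold.
Codon 3 CAU (His): third position 2-fold.
Codon 4 GCU (Ala): third position 4-fold.
Codon 5 CAA (Gln): third position 2-fold.
Four-fold degenerate third positions: 2.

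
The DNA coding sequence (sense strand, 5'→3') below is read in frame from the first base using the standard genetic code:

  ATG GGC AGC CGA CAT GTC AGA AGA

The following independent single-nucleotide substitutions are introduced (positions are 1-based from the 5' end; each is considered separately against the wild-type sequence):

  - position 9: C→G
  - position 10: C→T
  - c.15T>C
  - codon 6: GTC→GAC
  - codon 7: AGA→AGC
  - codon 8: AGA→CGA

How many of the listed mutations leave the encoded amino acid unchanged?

2

Codon 3: AGC (Ser) → AGG (Arg) — missense.
Codon 4: CGA (Arg) → TGA (Stop) — nonsense.
Codon 5: CAT (His) → CAC (His) — synonymous.
Codon 6: GTC (Val) → GAC (Asp) — missense.
Codon 7: AGA (Arg) → AGC (Ser) — missense.
Codon 8: AGA (Arg) → CGA (Arg) — synonymous.
Synonymous: 2 of 6.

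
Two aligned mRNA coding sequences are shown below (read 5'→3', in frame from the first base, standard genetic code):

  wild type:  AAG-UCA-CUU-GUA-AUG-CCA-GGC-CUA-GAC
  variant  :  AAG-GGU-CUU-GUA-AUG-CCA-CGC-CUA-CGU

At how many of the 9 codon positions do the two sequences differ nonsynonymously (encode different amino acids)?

Codon 1: AAG Lys / AAG Lys — identical.
Codon 2: UCA Ser / GGU Gly — nonsynonymous.
Codon 3: CUU Leu / CUU Leu — identical.
Codon 4: GUA Val / GUA Val — identical.
Codon 5: AUG Met / AUG Met — identical.
Codon 6: CCA Pro / CCA Pro — identical.
Codon 7: GGC Gly / CGC Arg — nonsynonymous.
Codon 8: CUA Leu / CUA Leu — identical.
Codon 9: GAC Asp / CGU Arg — nonsynonymous.
Nonsynonymous differences: 3.

3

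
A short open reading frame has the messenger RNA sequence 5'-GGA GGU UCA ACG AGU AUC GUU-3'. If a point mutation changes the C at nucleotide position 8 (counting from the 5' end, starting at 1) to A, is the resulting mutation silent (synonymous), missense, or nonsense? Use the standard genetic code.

Position 8 falls in codon 3: UCA → Ser.
After the substitution the codon is UAA → Stop.
The new codon is a stop codon, so this is a nonsense mutation.

nonsense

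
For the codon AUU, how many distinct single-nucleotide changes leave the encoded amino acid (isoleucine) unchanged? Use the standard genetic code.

Position 1: none → 0 synonymous.
Position 2: none → 0 synonymous.
Position 3: AUC, AUA → 2 synonymous.
Total: 0 + 0 + 2 = 2.

2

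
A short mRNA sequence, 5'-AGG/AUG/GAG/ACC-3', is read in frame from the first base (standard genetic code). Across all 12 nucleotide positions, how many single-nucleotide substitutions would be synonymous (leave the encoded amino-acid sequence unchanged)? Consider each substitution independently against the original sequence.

Codon 1 (AGG, Arg): 2 synonymous substitutions.
Codon 2 (AUG, Met): 0 synonymous substitutions.
Codon 3 (GAG, Glu): 1 synonymous substitution.
Codon 4 (ACC, Thr): 3 synonymous substitutions.
Total: 2 + 0 + 1 + 3 = 6.

6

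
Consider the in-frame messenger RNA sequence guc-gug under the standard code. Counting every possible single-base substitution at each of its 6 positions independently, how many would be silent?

Codon 1 (GUC, Val): 3 synonymous substitutions.
Codon 2 (GUG, Val): 3 synonymous substitutions.
Total: 3 + 3 = 6.

6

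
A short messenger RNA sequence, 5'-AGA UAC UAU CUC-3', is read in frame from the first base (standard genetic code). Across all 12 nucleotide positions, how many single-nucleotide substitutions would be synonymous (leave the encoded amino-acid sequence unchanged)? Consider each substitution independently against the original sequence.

Codon 1 (AGA, Arg): 2 synonymous substitutions.
Codon 2 (UAC, Tyr): 1 synonymous substitution.
Codon 3 (UAU, Tyr): 1 synonymous substitution.
Codon 4 (CUC, Leu): 3 synonymous substitutions.
Total: 2 + 1 + 1 + 3 = 7.

7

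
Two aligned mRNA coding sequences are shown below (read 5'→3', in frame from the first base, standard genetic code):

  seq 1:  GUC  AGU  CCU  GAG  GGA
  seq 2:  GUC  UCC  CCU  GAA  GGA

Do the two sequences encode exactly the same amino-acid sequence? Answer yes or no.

Codon 1: GUC Val / GUC Val — identical.
Codon 2: AGU Ser / UCC Ser — synonymous.
Codon 3: CCU Pro / CCU Pro — identical.
Codon 4: GAG Glu / GAA Glu — synonymous.
Codon 5: GGA Gly / GGA Gly — identical.
Nonsynonymous differences: 0 → same protein.

yes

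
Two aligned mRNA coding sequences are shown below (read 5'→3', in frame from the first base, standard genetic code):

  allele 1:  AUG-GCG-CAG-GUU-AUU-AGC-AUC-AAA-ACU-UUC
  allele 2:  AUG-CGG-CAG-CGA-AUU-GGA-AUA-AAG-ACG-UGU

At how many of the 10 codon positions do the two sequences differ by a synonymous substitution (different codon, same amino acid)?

Codon 1: AUG Met / AUG Met — identical.
Codon 2: GCG Ala / CGG Arg — nonsynonymous.
Codon 3: CAG Gln / CAG Gln — identical.
Codon 4: GUU Val / CGA Arg — nonsynonymous.
Codon 5: AUU Ile / AUU Ile — identical.
Codon 6: AGC Ser / GGA Gly — nonsynonymous.
Codon 7: AUC Ile / AUA Ile — synonymous.
Codon 8: AAA Lys / AAG Lys — synonymous.
Codon 9: ACU Thr / ACG Thr — synonymous.
Codon 10: UUC Phe / UGU Cys — nonsynonymous.
Synonymous differences: 3.

3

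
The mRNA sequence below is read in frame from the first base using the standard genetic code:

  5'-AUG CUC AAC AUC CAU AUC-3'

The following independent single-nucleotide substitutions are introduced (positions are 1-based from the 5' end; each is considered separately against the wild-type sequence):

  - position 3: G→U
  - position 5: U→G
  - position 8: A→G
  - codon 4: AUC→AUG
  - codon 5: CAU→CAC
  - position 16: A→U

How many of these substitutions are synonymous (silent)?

Codon 1: AUG (Met) → AUU (Ile) — missense.
Codon 2: CUC (Leu) → CGC (Arg) — missense.
Codon 3: AAC (Asn) → AGC (Ser) — missense.
Codon 4: AUC (Ile) → AUG (Met) — missense.
Codon 5: CAU (His) → CAC (His) — synonymous.
Codon 6: AUC (Ile) → UUC (Phe) — missense.
Synonymous: 1 of 6.

1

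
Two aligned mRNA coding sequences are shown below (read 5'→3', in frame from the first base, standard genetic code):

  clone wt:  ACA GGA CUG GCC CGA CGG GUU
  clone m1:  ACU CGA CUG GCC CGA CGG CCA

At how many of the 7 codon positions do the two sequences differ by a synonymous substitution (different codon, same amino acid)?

Codon 1: ACA Thr / ACU Thr — synonymous.
Codon 2: GGA Gly / CGA Arg — nonsynonymous.
Codon 3: CUG Leu / CUG Leu — identical.
Codon 4: GCC Ala / GCC Ala — identical.
Codon 5: CGA Arg / CGA Arg — identical.
Codon 6: CGG Arg / CGG Arg — identical.
Codon 7: GUU Val / CCA Pro — nonsynonymous.
Synonymous differences: 1.

1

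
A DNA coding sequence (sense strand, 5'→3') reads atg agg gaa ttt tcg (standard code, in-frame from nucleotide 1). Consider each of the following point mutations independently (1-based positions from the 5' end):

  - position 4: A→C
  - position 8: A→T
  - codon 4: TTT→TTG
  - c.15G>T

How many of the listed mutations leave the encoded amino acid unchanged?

2

Codon 2: AGG (Arg) → CGG (Arg) — synonymous.
Codon 3: GAA (Glu) → GTA (Val) — missense.
Codon 4: TTT (Phe) → TTG (Leu) — missense.
Codon 5: TCG (Ser) → TCT (Ser) — synonymous.
Synonymous: 2 of 4.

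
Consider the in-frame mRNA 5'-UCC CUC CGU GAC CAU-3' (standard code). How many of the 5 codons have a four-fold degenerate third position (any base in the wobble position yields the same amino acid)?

Codon 1 UCC (Ser): third position 4-fold.
Codon 2 CUC (Leu): third position 4-fold.
Codon 3 CGU (Arg): third position 4-fold.
Codon 4 GAC (Asp): third position 2-fold.
Codon 5 CAU (His): third position 2-fold.
Four-fold degenerate third positions: 3.

3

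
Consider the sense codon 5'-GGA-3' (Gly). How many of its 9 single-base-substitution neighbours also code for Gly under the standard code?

3

Position 1: none → 0 synonymous.
Position 2: none → 0 synonymous.
Position 3: GGU, GGC, GGG → 3 synonymous.
Total: 0 + 0 + 3 = 3.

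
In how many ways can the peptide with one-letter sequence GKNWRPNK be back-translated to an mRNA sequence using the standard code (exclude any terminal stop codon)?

Gly: 4 codons.
Lys: 2 codons.
Asn: 2 codons.
Trp: 1 codon.
Arg: 6 codons.
Pro: 4 codons.
Asn: 2 codons.
Lys: 2 codons.
4 × 2 × 2 × 1 × 6 × 4 × 2 × 2 = 1536.

1536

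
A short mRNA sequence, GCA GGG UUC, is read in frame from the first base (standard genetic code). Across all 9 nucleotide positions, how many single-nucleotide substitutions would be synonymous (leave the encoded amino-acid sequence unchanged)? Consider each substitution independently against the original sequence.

Codon 1 (GCA, Ala): 3 synonymous substitutions.
Codon 2 (GGG, Gly): 3 synonymous substitutions.
Codon 3 (UUC, Phe): 1 synonymous substitution.
Total: 3 + 3 + 1 = 7.

7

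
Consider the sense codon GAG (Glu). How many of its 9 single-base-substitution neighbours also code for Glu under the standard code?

Position 1: none → 0 synonymous.
Position 2: none → 0 synonymous.
Position 3: GAA → 1 synonymous.
Total: 0 + 0 + 1 = 1.

1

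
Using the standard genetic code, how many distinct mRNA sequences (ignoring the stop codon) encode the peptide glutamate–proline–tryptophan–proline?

Glu: 2 codons.
Pro: 4 codons.
Trp: 1 codon.
Pro: 4 codons.
2 × 4 × 1 × 4 = 32.

32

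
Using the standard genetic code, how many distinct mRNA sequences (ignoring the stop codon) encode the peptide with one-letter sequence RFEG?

96

Arg: 6 codons.
Phe: 2 codons.
Glu: 2 codons.
Gly: 4 codons.
6 × 2 × 2 × 4 = 96.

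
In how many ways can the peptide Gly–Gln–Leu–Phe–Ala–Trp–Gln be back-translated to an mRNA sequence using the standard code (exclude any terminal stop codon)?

768

Gly: 4 codons.
Gln: 2 codons.
Leu: 6 codons.
Phe: 2 codons.
Ala: 4 codons.
Trp: 1 codon.
Gln: 2 codons.
4 × 2 × 6 × 2 × 4 × 1 × 2 = 768.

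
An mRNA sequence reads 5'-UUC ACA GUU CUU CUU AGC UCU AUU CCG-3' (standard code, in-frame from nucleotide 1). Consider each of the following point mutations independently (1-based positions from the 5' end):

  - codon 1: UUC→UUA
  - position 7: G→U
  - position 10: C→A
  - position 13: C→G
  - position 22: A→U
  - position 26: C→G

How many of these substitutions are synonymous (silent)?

Codon 1: UUC (Phe) → UUA (Leu) — missense.
Codon 3: GUU (Val) → UUU (Phe) — missense.
Codon 4: CUU (Leu) → AUU (Ile) — missense.
Codon 5: CUU (Leu) → GUU (Val) — missense.
Codon 8: AUU (Ile) → UUU (Phe) — missense.
Codon 9: CCG (Pro) → CGG (Arg) — missense.
Synonymous: 0 of 6.

0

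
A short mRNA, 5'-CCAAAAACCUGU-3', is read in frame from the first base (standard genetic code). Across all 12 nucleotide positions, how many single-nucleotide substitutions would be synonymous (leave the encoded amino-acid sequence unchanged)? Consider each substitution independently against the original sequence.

8

Codon 1 (CCA, Pro): 3 synonymous substitutions.
Codon 2 (AAA, Lys): 1 synonymous substitution.
Codon 3 (ACC, Thr): 3 synonymous substitutions.
Codon 4 (UGU, Cys): 1 synonymous substitution.
Total: 3 + 1 + 3 + 1 = 8.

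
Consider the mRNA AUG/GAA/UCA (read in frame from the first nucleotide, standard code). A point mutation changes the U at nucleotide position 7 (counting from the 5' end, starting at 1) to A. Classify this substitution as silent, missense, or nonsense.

Position 7 falls in codon 3: UCA → Ser.
After the substitution the codon is ACA → Thr.
Ser ≠ Thr, so this is a missense mutation.

missense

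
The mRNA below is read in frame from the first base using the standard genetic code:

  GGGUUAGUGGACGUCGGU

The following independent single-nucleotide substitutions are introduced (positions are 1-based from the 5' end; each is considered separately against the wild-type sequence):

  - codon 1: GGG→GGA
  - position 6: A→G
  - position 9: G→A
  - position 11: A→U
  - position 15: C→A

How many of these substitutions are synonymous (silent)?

4

Codon 1: GGG (Gly) → GGA (Gly) — synonymous.
Codon 2: UUA (Leu) → UUG (Leu) — synonymous.
Codon 3: GUG (Val) → GUA (Val) — synonymous.
Codon 4: GAC (Asp) → GUC (Val) — missense.
Codon 5: GUC (Val) → GUA (Val) — synonymous.
Synonymous: 4 of 5.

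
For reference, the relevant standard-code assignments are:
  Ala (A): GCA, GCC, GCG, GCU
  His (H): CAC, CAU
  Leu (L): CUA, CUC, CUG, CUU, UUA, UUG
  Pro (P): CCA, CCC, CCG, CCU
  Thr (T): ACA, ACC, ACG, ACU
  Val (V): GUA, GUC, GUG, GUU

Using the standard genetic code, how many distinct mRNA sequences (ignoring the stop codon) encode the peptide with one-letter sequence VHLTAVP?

12288

Val: 4 codons.
His: 2 codons.
Leu: 6 codons.
Thr: 4 codons.
Ala: 4 codons.
Val: 4 codons.
Pro: 4 codons.
4 × 2 × 6 × 4 × 4 × 4 × 4 = 12288.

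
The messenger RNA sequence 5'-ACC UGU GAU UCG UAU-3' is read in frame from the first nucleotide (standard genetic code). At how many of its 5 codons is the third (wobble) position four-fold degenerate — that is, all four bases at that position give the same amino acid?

Codon 1 ACC (Thr): third position 4-fold.
Codon 2 UGU (Cys): third position 2-fold.
Codon 3 GAU (Asp): third position 2-fold.
Codon 4 UCG (Ser): third position 4-fold.
Codon 5 UAU (Tyr): third position 2-fold.
Four-fold degenerate third positions: 2.

2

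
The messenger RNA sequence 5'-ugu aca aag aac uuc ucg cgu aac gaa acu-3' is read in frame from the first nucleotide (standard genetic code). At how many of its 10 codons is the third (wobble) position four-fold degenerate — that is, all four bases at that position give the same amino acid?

Codon 1 UGU (Cys): third position 2-fold.
Codon 2 ACA (Thr): third position 4-fold.
Codon 3 AAG (Lys): third position 2-fold.
Codon 4 AAC (Asn): third position 2-fold.
Codon 5 UUC (Phe): third position 2-fold.
Codon 6 UCG (Ser): third position 4-fold.
Codon 7 CGU (Arg): third position 4-fold.
Codon 8 AAC (Asn): third position 2-fold.
Codon 9 GAA (Glu): third position 2-fold.
Codon 10 ACU (Thr): third position 4-fold.
Four-fold degenerate third positions: 4.

4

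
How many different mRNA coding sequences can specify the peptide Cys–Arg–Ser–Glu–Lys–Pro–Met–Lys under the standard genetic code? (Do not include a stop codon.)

2304

Cys: 2 codons.
Arg: 6 codons.
Ser: 6 codons.
Glu: 2 codons.
Lys: 2 codons.
Pro: 4 codons.
Met: 1 codon.
Lys: 2 codons.
2 × 6 × 6 × 2 × 2 × 4 × 1 × 2 = 2304.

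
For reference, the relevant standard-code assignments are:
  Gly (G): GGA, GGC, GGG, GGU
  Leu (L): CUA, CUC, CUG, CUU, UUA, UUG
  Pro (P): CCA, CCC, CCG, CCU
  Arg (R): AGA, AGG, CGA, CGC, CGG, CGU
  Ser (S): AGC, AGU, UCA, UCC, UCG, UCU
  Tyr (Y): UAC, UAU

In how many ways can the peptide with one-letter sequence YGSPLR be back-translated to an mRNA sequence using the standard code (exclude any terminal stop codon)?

Tyr: 2 codons.
Gly: 4 codons.
Ser: 6 codons.
Pro: 4 codons.
Leu: 6 codons.
Arg: 6 codons.
2 × 4 × 6 × 4 × 6 × 6 = 6912.

6912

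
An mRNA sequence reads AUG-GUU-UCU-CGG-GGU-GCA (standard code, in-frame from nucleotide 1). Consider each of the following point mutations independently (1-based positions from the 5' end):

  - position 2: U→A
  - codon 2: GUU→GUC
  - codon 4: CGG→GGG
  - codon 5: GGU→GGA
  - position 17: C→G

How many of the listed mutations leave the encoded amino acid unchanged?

Codon 1: AUG (Met) → AAG (Lys) — missense.
Codon 2: GUU (Val) → GUC (Val) — synonymous.
Codon 4: CGG (Arg) → GGG (Gly) — missense.
Codon 5: GGU (Gly) → GGA (Gly) — synonymous.
Codon 6: GCA (Ala) → GGA (Gly) — missense.
Synonymous: 2 of 5.

2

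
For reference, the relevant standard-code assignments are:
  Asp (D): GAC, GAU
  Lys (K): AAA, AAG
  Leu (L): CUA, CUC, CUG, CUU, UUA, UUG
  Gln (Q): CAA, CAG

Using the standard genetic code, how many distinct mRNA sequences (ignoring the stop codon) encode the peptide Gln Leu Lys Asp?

Gln: 2 codons.
Leu: 6 codons.
Lys: 2 codons.
Asp: 2 codons.
2 × 6 × 2 × 2 = 48.

48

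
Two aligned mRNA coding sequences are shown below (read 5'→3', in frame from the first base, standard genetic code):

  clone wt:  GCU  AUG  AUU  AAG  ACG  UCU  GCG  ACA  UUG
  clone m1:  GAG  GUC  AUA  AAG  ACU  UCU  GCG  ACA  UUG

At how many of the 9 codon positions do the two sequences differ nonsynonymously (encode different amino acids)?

Codon 1: GCU Ala / GAG Glu — nonsynonymous.
Codon 2: AUG Met / GUC Val — nonsynonymous.
Codon 3: AUU Ile / AUA Ile — synonymous.
Codon 4: AAG Lys / AAG Lys — identical.
Codon 5: ACG Thr / ACU Thr — synonymous.
Codon 6: UCU Ser / UCU Ser — identical.
Codon 7: GCG Ala / GCG Ala — identical.
Codon 8: ACA Thr / ACA Thr — identical.
Codon 9: UUG Leu / UUG Leu — identical.
Nonsynonymous differences: 2.

2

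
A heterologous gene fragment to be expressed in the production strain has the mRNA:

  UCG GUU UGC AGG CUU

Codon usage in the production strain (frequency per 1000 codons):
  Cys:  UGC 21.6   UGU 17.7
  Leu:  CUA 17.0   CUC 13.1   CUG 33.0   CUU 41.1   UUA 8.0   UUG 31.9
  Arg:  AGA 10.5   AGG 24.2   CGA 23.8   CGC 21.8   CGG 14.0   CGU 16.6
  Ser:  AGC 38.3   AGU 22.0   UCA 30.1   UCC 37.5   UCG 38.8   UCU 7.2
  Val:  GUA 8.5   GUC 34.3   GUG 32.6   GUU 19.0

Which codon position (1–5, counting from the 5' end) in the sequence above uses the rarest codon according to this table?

Codon 1 UCG (Ser): 38.8 per 1000.
Codon 2 GUU (Val): 19.0 per 1000.
Codon 3 UGC (Cys): 21.6 per 1000.
Codon 4 AGG (Arg): 24.2 per 1000.
Codon 5 CUU (Leu): 41.1 per 1000.
Lowest frequency is 19.0 at codon 2.

2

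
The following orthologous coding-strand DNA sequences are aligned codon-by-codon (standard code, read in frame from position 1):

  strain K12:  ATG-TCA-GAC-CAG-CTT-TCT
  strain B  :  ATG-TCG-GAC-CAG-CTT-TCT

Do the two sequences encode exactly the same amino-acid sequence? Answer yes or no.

Codon 1: ATG Met / ATG Met — identical.
Codon 2: TCA Ser / TCG Ser — synonymous.
Codon 3: GAC Asp / GAC Asp — identical.
Codon 4: CAG Gln / CAG Gln — identical.
Codon 5: CTT Leu / CTT Leu — identical.
Codon 6: TCT Ser / TCT Ser — identical.
Nonsynonymous differences: 0 → same protein.

yes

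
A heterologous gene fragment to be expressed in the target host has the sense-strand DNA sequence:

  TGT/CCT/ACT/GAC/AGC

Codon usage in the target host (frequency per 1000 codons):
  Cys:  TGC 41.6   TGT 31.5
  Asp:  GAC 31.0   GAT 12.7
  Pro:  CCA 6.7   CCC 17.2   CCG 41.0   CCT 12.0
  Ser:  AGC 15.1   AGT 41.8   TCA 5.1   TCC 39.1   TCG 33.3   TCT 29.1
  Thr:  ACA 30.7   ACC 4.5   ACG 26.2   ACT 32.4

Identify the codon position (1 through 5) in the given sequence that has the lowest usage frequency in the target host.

2

Codon 1 TGT (Cys): 31.5 per 1000.
Codon 2 CCT (Pro): 12.0 per 1000.
Codon 3 ACT (Thr): 32.4 per 1000.
Codon 4 GAC (Asp): 31.0 per 1000.
Codon 5 AGC (Ser): 15.1 per 1000.
Lowest frequency is 12.0 at codon 2.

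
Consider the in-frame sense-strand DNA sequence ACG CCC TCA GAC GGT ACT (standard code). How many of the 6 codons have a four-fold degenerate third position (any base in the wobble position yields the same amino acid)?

Codon 1 ACG (Thr): third position 4-fold.
Codon 2 CCC (Pro): third position 4-fold.
Codon 3 TCA (Ser): third position 4-fold.
Codon 4 GAC (Asp): third position 2-fold.
Codon 5 GGT (Gly): third position 4-fold.
Codon 6 ACT (Thr): third position 4-fold.
Four-fold degenerate third positions: 5.

5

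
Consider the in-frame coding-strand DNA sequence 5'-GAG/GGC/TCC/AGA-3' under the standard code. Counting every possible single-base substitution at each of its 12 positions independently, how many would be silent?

Codon 1 (GAG, Glu): 1 synonymous substitution.
Codon 2 (GGC, Gly): 3 synonymous substitutions.
Codon 3 (TCC, Ser): 3 synonymous substitutions.
Codon 4 (AGA, Arg): 2 synonymous substitutions.
Total: 1 + 3 + 3 + 2 = 9.

9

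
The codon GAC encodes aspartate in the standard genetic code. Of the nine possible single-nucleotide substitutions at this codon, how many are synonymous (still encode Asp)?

1

Position 1: none → 0 synonymous.
Position 2: none → 0 synonymous.
Position 3: GAU → 1 synonymous.
Total: 0 + 0 + 1 = 1.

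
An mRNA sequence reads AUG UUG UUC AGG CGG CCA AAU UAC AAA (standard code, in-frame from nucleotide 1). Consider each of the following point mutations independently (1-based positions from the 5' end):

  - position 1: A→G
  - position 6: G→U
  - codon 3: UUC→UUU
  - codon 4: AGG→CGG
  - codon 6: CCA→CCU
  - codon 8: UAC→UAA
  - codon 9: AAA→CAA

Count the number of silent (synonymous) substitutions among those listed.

Codon 1: AUG (Met) → GUG (Val) — missense.
Codon 2: UUG (Leu) → UUU (Phe) — missense.
Codon 3: UUC (Phe) → UUU (Phe) — synonymous.
Codon 4: AGG (Arg) → CGG (Arg) — synonymous.
Codon 6: CCA (Pro) → CCU (Pro) — synonymous.
Codon 8: UAC (Tyr) → UAA (Stop) — nonsense.
Codon 9: AAA (Lys) → CAA (Gln) — missense.
Synonymous: 3 of 7.

3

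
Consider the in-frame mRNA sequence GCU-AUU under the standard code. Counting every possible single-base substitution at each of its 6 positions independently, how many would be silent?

Codon 1 (GCU, Ala): 3 synonymous substitutions.
Codon 2 (AUU, Ile): 2 synonymous substitutions.
Total: 3 + 2 = 5.

5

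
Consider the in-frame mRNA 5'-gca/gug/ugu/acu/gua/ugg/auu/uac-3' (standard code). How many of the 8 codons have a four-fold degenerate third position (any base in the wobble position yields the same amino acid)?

Codon 1 GCA (Ala): third position 4-fold.
Codon 2 GUG (Val): third position 4-fold.
Codon 3 UGU (Cys): third position 2-fold.
Codon 4 ACU (Thr): third position 4-fold.
Codon 5 GUA (Val): third position 4-fold.
Codon 6 UGG (Trp): third position 1-fold.
Codon 7 AUU (Ile): third position 3-fold.
Codon 8 UAC (Tyr): third position 2-fold.
Four-fold degenerate third positions: 4.

4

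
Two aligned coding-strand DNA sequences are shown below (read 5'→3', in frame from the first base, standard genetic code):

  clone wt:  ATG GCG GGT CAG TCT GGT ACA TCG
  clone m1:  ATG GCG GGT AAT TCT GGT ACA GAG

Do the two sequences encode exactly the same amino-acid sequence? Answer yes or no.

no

Codon 1: ATG Met / ATG Met — identical.
Codon 2: GCG Ala / GCG Ala — identical.
Codon 3: GGT Gly / GGT Gly — identical.
Codon 4: CAG Gln / AAT Asn — nonsynonymous.
Codon 5: TCT Ser / TCT Ser — identical.
Codon 6: GGT Gly / GGT Gly — identical.
Codon 7: ACA Thr / ACA Thr — identical.
Codon 8: TCG Ser / GAG Glu — nonsynonymous.
Nonsynonymous differences: 2 → different protein.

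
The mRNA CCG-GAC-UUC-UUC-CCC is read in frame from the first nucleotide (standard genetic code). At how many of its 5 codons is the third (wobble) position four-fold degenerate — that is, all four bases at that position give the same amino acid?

2

Codon 1 CCG (Pro): third position 4-fold.
Codon 2 GAC (Asp): third position 2-fold.
Codon 3 UUC (Phe): third position 2-fold.
Codon 4 UUC (Phe): third position 2-fold.
Codon 5 CCC (Pro): third position 4-fold.
Four-fold degenerate third positions: 2.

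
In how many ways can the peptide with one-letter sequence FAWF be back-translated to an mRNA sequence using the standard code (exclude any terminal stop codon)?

Phe: 2 codons.
Ala: 4 codons.
Trp: 1 codon.
Phe: 2 codons.
2 × 4 × 1 × 2 = 16.

16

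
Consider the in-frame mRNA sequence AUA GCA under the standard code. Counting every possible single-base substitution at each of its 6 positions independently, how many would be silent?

5

Codon 1 (AUA, Ile): 2 synonymous substitutions.
Codon 2 (GCA, Ala): 3 synonymous substitutions.
Total: 2 + 3 = 5.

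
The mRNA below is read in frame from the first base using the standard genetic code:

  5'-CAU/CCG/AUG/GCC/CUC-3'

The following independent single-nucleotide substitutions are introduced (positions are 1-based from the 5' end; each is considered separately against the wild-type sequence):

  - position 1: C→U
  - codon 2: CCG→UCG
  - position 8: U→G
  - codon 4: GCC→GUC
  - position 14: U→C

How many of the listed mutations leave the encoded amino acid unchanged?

0

Codon 1: CAU (His) → UAU (Tyr) — missense.
Codon 2: CCG (Pro) → UCG (Ser) — missense.
Codon 3: AUG (Met) → AGG (Arg) — missense.
Codon 4: GCC (Ala) → GUC (Val) — missense.
Codon 5: CUC (Leu) → CCC (Pro) — missense.
Synonymous: 0 of 5.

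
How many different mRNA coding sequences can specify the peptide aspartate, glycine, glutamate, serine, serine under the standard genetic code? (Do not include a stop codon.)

576

Asp: 2 codons.
Gly: 4 codons.
Glu: 2 codons.
Ser: 6 codons.
Ser: 6 codons.
2 × 4 × 2 × 6 × 6 = 576.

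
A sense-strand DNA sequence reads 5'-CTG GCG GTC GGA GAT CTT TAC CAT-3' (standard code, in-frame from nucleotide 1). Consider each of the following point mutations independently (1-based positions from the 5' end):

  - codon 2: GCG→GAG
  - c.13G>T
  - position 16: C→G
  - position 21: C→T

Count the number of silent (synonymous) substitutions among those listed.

1

Codon 2: GCG (Ala) → GAG (Glu) — missense.
Codon 5: GAT (Asp) → TAT (Tyr) — missense.
Codon 6: CTT (Leu) → GTT (Val) — missense.
Codon 7: TAC (Tyr) → TAT (Tyr) — synonymous.
Synonymous: 1 of 4.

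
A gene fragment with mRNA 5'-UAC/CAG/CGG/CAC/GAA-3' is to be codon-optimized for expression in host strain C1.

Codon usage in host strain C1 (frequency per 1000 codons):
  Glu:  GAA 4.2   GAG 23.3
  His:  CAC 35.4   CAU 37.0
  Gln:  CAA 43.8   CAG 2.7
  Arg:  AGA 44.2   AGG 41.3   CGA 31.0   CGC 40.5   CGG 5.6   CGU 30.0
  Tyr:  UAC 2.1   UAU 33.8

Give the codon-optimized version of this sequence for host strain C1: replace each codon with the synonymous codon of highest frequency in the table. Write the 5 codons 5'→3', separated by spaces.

Codon 1 (Tyr): best is UAU at 33.8.
Codon 2 (Gln): best is CAA at 43.8.
Codon 3 (Arg): best is AGA at 44.2.
Codon 4 (His): best is CAU at 37.0.
Codon 5 (Glu): best is GAG at 23.3.

UAU CAA AGA CAU GAG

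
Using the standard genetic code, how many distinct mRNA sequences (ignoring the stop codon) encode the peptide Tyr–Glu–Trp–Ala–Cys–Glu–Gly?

256

Tyr: 2 codons.
Glu: 2 codons.
Trp: 1 codon.
Ala: 4 codons.
Cys: 2 codons.
Glu: 2 codons.
Gly: 4 codons.
2 × 2 × 1 × 4 × 2 × 2 × 4 = 256.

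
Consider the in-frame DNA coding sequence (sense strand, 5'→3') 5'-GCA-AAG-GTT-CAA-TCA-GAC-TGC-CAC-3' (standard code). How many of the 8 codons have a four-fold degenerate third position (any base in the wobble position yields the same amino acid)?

Codon 1 GCA (Ala): third position 4-fold.
Codon 2 AAG (Lys): third position 2-fold.
Codon 3 GTT (Val): third position 4-fold.
Codon 4 CAA (Gln): third position 2-fold.
Codon 5 TCA (Ser): third position 4-fold.
Codon 6 GAC (Asp): third position 2-fold.
Codon 7 TGC (Cys): third position 2-fold.
Codon 8 CAC (His): third position 2-fold.
Four-fold degenerate third positions: 3.

3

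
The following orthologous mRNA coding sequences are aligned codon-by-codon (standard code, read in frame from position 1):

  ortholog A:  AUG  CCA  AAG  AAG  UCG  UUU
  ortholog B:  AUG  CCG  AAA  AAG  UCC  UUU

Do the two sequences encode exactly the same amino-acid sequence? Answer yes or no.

Codon 1: AUG Met / AUG Met — identical.
Codon 2: CCA Pro / CCG Pro — synonymous.
Codon 3: AAG Lys / AAA Lys — synonymous.
Codon 4: AAG Lys / AAG Lys — identical.
Codon 5: UCG Ser / UCC Ser — synonymous.
Codon 6: UUU Phe / UUU Phe — identical.
Nonsynonymous differences: 0 → same protein.

yes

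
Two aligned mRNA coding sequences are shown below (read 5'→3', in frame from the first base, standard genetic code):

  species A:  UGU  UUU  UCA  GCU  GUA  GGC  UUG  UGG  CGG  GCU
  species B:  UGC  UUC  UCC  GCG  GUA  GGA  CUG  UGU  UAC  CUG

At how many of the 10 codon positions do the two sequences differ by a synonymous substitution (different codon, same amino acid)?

Codon 1: UGU Cys / UGC Cys — synonymous.
Codon 2: UUU Phe / UUC Phe — synonymous.
Codon 3: UCA Ser / UCC Ser — synonymous.
Codon 4: GCU Ala / GCG Ala — synonymous.
Codon 5: GUA Val / GUA Val — identical.
Codon 6: GGC Gly / GGA Gly — synonymous.
Codon 7: UUG Leu / CUG Leu — synonymous.
Codon 8: UGG Trp / UGU Cys — nonsynonymous.
Codon 9: CGG Arg / UAC Tyr — nonsynonymous.
Codon 10: GCU Ala / CUG Leu — nonsynonymous.
Synonymous differences: 6.

6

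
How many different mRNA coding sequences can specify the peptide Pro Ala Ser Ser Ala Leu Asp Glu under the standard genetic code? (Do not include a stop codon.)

55296

Pro: 4 codons.
Ala: 4 codons.
Ser: 6 codons.
Ser: 6 codons.
Ala: 4 codons.
Leu: 6 codons.
Asp: 2 codons.
Glu: 2 codons.
4 × 4 × 6 × 6 × 4 × 6 × 2 × 2 = 55296.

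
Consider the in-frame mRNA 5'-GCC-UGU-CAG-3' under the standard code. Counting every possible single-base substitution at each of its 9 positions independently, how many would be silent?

5

Codon 1 (GCC, Ala): 3 synonymous substitutions.
Codon 2 (UGU, Cys): 1 synonymous substitution.
Codon 3 (CAG, Gln): 1 synonymous substitution.
Total: 3 + 1 + 1 = 5.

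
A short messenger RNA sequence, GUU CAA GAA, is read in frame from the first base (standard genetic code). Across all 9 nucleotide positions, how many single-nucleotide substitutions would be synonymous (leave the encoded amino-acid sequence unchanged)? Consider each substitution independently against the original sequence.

5

Codon 1 (GUU, Val): 3 synonymous substitutions.
Codon 2 (CAA, Gln): 1 synonymous substitution.
Codon 3 (GAA, Glu): 1 synonymous substitution.
Total: 3 + 1 + 1 = 5.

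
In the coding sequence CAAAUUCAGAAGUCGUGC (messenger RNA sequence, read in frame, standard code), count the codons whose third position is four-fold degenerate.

1

Codon 1 CAA (Gln): third position 2-fold.
Codon 2 AUU (Ile): third position 3-fold.
Codon 3 CAG (Gln): third position 2-fold.
Codon 4 AAG (Lys): third position 2-fold.
Codon 5 UCG (Ser): third position 4-fold.
Codon 6 UGC (Cys): third position 2-fold.
Four-fold degenerate third positions: 1.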